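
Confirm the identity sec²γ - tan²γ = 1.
LHS = 1/cos²γ - sin²γ/cos²γ = (1 - sin²γ)/cos²γ = cos²γ/cos²γ = 1 = RHS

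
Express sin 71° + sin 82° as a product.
sin 71° + sin 82° = 2 sin(76.5°) cos(-5.5°)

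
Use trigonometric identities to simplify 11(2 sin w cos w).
11(2 sin w cos w) = 11(sin(2w)) (using Double angle)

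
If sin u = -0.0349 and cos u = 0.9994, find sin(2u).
sin(2u) = 2 sin u cos u = -0.06976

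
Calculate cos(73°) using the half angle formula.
cos(73°) = √((1 + cos 146°)/2) = 0.2924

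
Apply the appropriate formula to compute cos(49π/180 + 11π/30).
cos(49π/180 + 11π/30) = cos 49π/180 cos 11π/30 - sin 49π/180 sin 11π/30 = -0.4226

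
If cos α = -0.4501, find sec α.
sec α = 1/cos α = -2.222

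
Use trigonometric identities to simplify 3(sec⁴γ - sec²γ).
3(sec⁴γ - sec²γ) = 3(tan⁴γ + tan²γ) (using Pythagorean)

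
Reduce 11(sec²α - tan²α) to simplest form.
11(sec²α - tan²α) = 11 (using Pythagorean identity)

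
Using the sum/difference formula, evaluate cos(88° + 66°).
cos(88° + 66°) = cos 88° cos 66° - sin 88° sin 66° = -0.8988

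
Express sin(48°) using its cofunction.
sin(48°) = cos(90° - 48°) = cos(42°)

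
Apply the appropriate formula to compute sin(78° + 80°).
sin(78° + 80°) = sin 78° cos 80° + cos 78° sin 80° = 0.3746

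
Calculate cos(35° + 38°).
cos(35° + 38°) = cos 35° cos 38° - sin 35° sin 38° = 0.2924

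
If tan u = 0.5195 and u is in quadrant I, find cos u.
cos u = 0.8874 (using tan²u + 1 = sec²u)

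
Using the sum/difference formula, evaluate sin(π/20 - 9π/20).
sin(π/20 - 9π/20) = sin π/20 cos 9π/20 - cos π/20 sin 9π/20 = -0.9511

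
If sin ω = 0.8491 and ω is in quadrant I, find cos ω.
cos ω = 0.5282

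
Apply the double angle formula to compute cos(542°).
cos(542°) = cos²271° - sin²271° = -0.9994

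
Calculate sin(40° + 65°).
sin(40° + 65°) = sin 40° cos 65° + cos 40° sin 65° = (√6+√2)/4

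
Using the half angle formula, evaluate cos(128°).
cos(128°) = -√((1 + cos 256°)/2) = -0.6157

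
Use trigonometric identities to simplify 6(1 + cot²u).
6(1 + cot²u) = 6(csc²u) (using Pythagorean identity)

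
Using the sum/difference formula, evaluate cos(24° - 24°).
cos(24° - 24°) = cos 24° cos 24° + sin 24° sin 24° = 1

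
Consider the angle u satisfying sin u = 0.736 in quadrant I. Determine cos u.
cos u = √(1 - sin²u) = 0.677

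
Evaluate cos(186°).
cos(186°) = -0.9945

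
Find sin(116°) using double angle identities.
sin(116°) = 2 sin 58° cos 58° = 0.8988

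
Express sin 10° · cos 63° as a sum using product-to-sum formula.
sin 10° cos 63° = (1/2)[sin(10°+63°) + sin(10°-63°)]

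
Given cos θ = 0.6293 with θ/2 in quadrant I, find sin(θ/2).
sin(θ/2) = ±√((1 - cos θ)/2); positive since θ/2 ∈ QI, so sin(θ/2) = 0.4305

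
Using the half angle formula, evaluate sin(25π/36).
sin(25π/36) = √((1 - cos 25π/18)/2) = 0.8192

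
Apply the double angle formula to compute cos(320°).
cos(320°) = cos²160° - sin²160° = 0.766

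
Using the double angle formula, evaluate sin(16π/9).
sin(16π/9) = 2 sin 8π/9 cos 8π/9 = -0.6428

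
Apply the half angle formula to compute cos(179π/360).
cos(179π/360) = √((1 + cos 179π/180)/2) = 0.008727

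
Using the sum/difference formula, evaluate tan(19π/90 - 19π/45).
tan(19π/90 - 19π/45) = (tan 19π/90 - tan 19π/45)/(1 + tan 19π/90 tan 19π/45) = -0.7813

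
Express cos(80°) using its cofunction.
cos(80°) = sin(90° - 80°) = sin(10°)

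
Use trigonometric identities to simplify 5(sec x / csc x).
5(sec x / csc x) = 5(tan x) (using Reciprocal identities)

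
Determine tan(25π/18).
tan(25π/18) = 2.747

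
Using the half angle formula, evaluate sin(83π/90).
sin(83π/90) = √((1 - cos 83π/45)/2) = 0.2419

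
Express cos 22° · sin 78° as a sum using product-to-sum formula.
cos 22° sin 78° = (1/2)[sin(22°+78°) - sin(22°-78°)]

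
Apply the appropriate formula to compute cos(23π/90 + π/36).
cos(23π/90 + π/36) = cos 23π/90 cos π/36 - sin 23π/90 sin π/36 = 0.6293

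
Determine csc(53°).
csc(53°) = 1.252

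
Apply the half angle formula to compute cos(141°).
cos(141°) = -√((1 + cos 282°)/2) = -0.7771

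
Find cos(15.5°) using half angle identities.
cos(15.5°) = √((1 + cos 31°)/2) = 0.9636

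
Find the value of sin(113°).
sin(113°) = 0.9205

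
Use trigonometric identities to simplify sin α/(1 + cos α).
sin α/(1 + cos α) = tan(α/2) (using Half angle)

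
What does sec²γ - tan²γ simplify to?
sec²γ - tan²γ = 1 (using Pythagorean identity)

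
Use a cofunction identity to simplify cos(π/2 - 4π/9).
cos(π/2 - 4π/9) = sin(4π/9)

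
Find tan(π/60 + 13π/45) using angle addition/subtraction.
tan(π/60 + 13π/45) = (tan π/60 + tan 13π/45)/(1 - tan π/60 tan 13π/45) = 1.428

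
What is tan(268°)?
tan(268°) = 28.64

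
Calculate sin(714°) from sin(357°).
sin(714°) = 2 sin 357° cos 357° = -0.1045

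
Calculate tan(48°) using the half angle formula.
tan(48°) = sin 96° / (1 + cos 96°) = 1.111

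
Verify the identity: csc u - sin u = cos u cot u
LHS = 1/sin u - sin u = (1 - sin²u)/sin u = cos²u/sin u = cos u · (cos u/sin u) = cos u cot u = RHS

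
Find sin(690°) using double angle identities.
sin(690°) = 2 sin 345° cos 345° = -1/2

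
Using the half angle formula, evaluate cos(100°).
cos(100°) = -√((1 + cos 200°)/2) = -0.1736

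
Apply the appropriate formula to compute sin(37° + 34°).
sin(37° + 34°) = sin 37° cos 34° + cos 37° sin 34° = 0.9455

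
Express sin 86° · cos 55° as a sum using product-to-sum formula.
sin 86° cos 55° = (1/2)[sin(86°+55°) + sin(86°-55°)]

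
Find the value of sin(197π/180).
sin(197π/180) = -0.2924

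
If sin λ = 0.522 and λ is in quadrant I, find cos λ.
cos λ = 0.8529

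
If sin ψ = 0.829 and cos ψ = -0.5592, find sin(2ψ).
sin(2ψ) = 2 sin ψ cos ψ = -0.9272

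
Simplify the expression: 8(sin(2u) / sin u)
8(sin(2u) / sin u) = 8(2 cos u) (using Double angle)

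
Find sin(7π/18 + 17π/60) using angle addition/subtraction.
sin(7π/18 + 17π/60) = sin 7π/18 cos 17π/60 + cos 7π/18 sin 17π/60 = 0.8572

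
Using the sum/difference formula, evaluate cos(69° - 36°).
cos(69° - 36°) = cos 69° cos 36° + sin 69° sin 36° = 0.8387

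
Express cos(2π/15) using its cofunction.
cos(2π/15) = sin(π/2 - 2π/15) = sin(11π/30)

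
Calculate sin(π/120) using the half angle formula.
sin(π/120) = √((1 - cos π/60)/2) = 0.02618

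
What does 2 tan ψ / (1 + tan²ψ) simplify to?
2 tan ψ / (1 + tan²ψ) = sin(2ψ) (using Double angle)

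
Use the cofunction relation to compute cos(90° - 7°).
cos(90° - 7°) = sin(7°) = 0.1219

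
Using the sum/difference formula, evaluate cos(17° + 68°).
cos(17° + 68°) = cos 17° cos 68° - sin 17° sin 68° = 0.08716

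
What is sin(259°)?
sin(259°) = -0.9816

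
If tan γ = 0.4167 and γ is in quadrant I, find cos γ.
cos γ = 0.9231 (using tan²γ + 1 = sec²γ)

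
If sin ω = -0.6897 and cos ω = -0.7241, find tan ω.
tan ω = sin ω / cos ω = 0.9525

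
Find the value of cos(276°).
cos(276°) = 0.1045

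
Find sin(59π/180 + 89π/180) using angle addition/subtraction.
sin(59π/180 + 89π/180) = sin 59π/180 cos 89π/180 + cos 59π/180 sin 89π/180 = 0.5299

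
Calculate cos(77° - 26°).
cos(77° - 26°) = cos 77° cos 26° + sin 77° sin 26° = 0.6293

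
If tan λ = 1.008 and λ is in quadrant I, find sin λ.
sin λ = 0.7099 (using tan²λ + 1 = sec²λ)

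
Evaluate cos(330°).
cos(330°) = √3/2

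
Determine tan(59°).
tan(59°) = 1.664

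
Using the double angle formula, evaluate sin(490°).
sin(490°) = 2 sin 245° cos 245° = 0.766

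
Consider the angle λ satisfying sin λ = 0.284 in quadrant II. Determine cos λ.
cos λ = ±√(1 - sin²λ) = -0.9588 (negative in QII)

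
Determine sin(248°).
sin(248°) = -0.9272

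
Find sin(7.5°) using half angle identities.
sin(7.5°) = √((1 - cos 15°)/2) = 0.1305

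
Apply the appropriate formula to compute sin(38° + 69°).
sin(38° + 69°) = sin 38° cos 69° + cos 38° sin 69° = 0.9563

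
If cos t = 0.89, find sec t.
sec t = 1/cos t = 1.124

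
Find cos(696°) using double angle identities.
cos(696°) = cos²348° - sin²348° = 0.9135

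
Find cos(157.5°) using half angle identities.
cos(157.5°) = -√((1 + cos 315°)/2) = -0.9239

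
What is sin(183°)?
sin(183°) = -0.05234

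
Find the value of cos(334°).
cos(334°) = 0.8988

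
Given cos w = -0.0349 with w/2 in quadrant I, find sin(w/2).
sin(w/2) = ±√((1 - cos w)/2); positive since w/2 ∈ QI, so sin(w/2) = 0.7193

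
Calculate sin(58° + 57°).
sin(58° + 57°) = sin 58° cos 57° + cos 58° sin 57° = 0.9063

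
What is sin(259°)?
sin(259°) = -0.9816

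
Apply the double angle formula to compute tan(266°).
tan(266°) = 2 tan 133° / (1 - tan²133°) = 14.3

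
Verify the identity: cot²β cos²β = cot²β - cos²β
RHS = cos²β/sin²β - cos²β = cos²β(1/sin²β - 1) = cos²β · (1 - sin²β)/sin²β = cos²β · cos²β/sin²β = cos²β · cot²β = LHS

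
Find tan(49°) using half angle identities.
tan(49°) = sin 98° / (1 + cos 98°) = 1.15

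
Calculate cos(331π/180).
cos(331π/180) = 0.8746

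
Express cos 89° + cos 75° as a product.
cos 89° + cos 75° = 2 cos(82°) cos(7°)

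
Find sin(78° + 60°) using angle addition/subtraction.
sin(78° + 60°) = sin 78° cos 60° + cos 78° sin 60° = 0.6691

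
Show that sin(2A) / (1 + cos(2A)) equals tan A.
LHS = 2 sin A cos A / (2cos²A) = sin A/cos A = tan A = RHS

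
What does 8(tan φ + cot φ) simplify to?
8(tan φ + cot φ) = 8(sec φ csc φ) (using Quotient identities)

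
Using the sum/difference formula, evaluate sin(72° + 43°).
sin(72° + 43°) = sin 72° cos 43° + cos 72° sin 43° = 0.9063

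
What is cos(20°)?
cos(20°) = 0.9397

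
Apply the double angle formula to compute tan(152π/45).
tan(152π/45) = 2 tan 76π/45 / (1 - tan²76π/45) = 2.475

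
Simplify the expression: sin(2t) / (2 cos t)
sin(2t) / (2 cos t) = sin t (using Double angle)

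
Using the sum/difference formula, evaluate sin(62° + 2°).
sin(62° + 2°) = sin 62° cos 2° + cos 62° sin 2° = 0.8988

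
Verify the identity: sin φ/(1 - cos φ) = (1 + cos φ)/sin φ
LHS = sin φ(1 + cos φ) / ((1 - cos φ)(1 + cos φ)) = sin φ(1 + cos φ) / (1 - cos²φ) = sin φ(1 + cos φ) / sin²φ = (1 + cos φ)/sin φ = RHS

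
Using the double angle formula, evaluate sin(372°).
sin(372°) = 2 sin 186° cos 186° = 0.2079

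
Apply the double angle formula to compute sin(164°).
sin(164°) = 2 sin 82° cos 82° = 0.2756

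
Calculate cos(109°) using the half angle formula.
cos(109°) = -√((1 + cos 218°)/2) = -0.3256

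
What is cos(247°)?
cos(247°) = -0.3907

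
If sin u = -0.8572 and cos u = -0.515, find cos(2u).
cos(2u) = cos²u - sin²u = -0.4696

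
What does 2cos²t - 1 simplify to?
2cos²t - 1 = cos(2t) (using Double angle)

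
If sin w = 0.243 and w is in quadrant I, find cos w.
cos w = 0.97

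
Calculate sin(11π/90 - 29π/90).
sin(11π/90 - 29π/90) = sin 11π/90 cos 29π/90 - cos 11π/90 sin 29π/90 = -0.5878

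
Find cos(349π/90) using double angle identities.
cos(349π/90) = cos²349π/180 - sin²349π/180 = 0.9272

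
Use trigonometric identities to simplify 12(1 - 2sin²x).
12(1 - 2sin²x) = 12(cos(2x)) (using Double angle)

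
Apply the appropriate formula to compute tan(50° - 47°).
tan(50° - 47°) = (tan 50° - tan 47°)/(1 + tan 50° tan 47°) = 0.05241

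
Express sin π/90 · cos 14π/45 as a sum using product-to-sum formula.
sin π/90 cos 14π/45 = (1/2)[sin(π/90+14π/45) + sin(π/90-14π/45)]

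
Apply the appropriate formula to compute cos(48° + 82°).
cos(48° + 82°) = cos 48° cos 82° - sin 48° sin 82° = -0.6428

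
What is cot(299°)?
cot(299°) = -0.5543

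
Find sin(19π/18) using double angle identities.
sin(19π/18) = 2 sin 19π/36 cos 19π/36 = -0.1736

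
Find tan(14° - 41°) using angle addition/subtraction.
tan(14° - 41°) = (tan 14° - tan 41°)/(1 + tan 14° tan 41°) = -0.5095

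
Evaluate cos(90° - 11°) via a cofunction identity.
cos(90° - 11°) = sin(11°) = 0.1908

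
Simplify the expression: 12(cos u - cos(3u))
12(cos u - cos(3u)) = 12(2 sin(2u) sin u) (using Sum-to-product)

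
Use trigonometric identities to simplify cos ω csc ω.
cos ω csc ω = cot ω (using Reciprocal + quotient)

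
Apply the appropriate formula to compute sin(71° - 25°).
sin(71° - 25°) = sin 71° cos 25° - cos 71° sin 25° = 0.7193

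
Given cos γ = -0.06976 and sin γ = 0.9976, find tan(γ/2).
tan(γ/2) = sin γ / (1 + cos γ) = 1.072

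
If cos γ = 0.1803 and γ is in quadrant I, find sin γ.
sin γ = 0.9836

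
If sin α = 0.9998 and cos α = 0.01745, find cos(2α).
cos(2α) = cos²α - sin²α = -0.9993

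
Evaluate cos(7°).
cos(7°) = 0.9925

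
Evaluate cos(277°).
cos(277°) = 0.1219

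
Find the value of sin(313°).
sin(313°) = -0.7314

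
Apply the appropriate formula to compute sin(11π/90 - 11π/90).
sin(11π/90 - 11π/90) = sin 11π/90 cos 11π/90 - cos 11π/90 sin 11π/90 = 0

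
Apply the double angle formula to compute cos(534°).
cos(534°) = cos²267° - sin²267° = -0.9945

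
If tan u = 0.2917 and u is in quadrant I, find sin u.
sin u = 0.28 (using tan²u + 1 = sec²u)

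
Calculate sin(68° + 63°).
sin(68° + 63°) = sin 68° cos 63° + cos 68° sin 63° = 0.7547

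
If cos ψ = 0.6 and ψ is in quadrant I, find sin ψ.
sin ψ = 0.8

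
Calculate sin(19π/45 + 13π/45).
sin(19π/45 + 13π/45) = sin 19π/45 cos 13π/45 + cos 19π/45 sin 13π/45 = 0.788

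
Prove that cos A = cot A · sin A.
RHS = (cos A/sin A) · sin A = cos A = LHS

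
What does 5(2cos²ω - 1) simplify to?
5(2cos²ω - 1) = 5(cos(2ω)) (using Double angle)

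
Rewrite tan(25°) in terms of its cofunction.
tan(25°) = cot(90° - 25°) = cot(65°)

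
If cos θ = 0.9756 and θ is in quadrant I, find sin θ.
sin θ = 0.2196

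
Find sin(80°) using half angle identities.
sin(80°) = √((1 - cos 160°)/2) = 0.9848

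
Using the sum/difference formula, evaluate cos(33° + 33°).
cos(33° + 33°) = cos 33° cos 33° - sin 33° sin 33° = 0.4067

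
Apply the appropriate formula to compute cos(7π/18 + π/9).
cos(7π/18 + π/9) = cos 7π/18 cos π/9 - sin 7π/18 sin π/9 = 0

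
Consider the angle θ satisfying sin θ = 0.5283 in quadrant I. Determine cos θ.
cos θ = √(1 - sin²θ) = 0.8491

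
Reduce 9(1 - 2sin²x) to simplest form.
9(1 - 2sin²x) = 9(cos(2x)) (using Double angle)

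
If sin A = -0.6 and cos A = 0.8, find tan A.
tan A = sin A / cos A = -0.75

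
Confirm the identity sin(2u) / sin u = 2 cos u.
LHS = 2 sin u cos u / sin u = 2 cos u = RHS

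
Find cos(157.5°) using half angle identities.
cos(157.5°) = -√((1 + cos 315°)/2) = -0.9239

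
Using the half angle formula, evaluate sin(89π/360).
sin(89π/360) = √((1 - cos 89π/180)/2) = 0.7009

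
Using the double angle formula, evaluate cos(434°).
cos(434°) = cos²217° - sin²217° = 0.2756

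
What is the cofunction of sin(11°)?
sin(11°) = cos(90° - 11°) = cos(79°)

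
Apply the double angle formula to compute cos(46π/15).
cos(46π/15) = cos²23π/15 - sin²23π/15 = -0.9781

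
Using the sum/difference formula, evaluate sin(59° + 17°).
sin(59° + 17°) = sin 59° cos 17° + cos 59° sin 17° = 0.9703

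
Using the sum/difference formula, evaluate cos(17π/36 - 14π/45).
cos(17π/36 - 14π/45) = cos 17π/36 cos 14π/45 + sin 17π/36 sin 14π/45 = 0.8746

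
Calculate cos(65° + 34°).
cos(65° + 34°) = cos 65° cos 34° - sin 65° sin 34° = -0.1564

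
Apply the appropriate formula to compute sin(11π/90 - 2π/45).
sin(11π/90 - 2π/45) = sin 11π/90 cos 2π/45 - cos 11π/90 sin 2π/45 = 0.2419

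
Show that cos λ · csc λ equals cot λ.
LHS = cos λ · (1/sin λ) = cos λ/sin λ = cot λ = RHS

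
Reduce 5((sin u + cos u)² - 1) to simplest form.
5((sin u + cos u)² - 1) = 5(sin(2u)) (using Pythagorean + double angle)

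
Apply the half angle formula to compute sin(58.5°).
sin(58.5°) = √((1 - cos 117°)/2) = 0.8526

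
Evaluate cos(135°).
cos(135°) = -√2/2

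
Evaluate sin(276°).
sin(276°) = -0.9945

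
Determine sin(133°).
sin(133°) = 0.7314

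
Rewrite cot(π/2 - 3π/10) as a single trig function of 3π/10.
cot(π/2 - 3π/10) = tan(3π/10)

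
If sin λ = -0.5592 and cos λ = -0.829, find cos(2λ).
cos(2λ) = cos²λ - sin²λ = 0.3745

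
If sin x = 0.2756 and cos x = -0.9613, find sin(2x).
sin(2x) = 2 sin x cos x = -0.5299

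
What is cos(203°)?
cos(203°) = -0.9205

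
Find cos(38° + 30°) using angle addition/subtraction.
cos(38° + 30°) = cos 38° cos 30° - sin 38° sin 30° = 0.3746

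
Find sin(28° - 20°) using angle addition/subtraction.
sin(28° - 20°) = sin 28° cos 20° - cos 28° sin 20° = 0.1392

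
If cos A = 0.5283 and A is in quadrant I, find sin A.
sin A = 0.8491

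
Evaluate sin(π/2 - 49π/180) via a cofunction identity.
sin(π/2 - 49π/180) = cos(49π/180) = 0.6561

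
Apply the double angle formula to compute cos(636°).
cos(636°) = cos²318° - sin²318° = 0.1045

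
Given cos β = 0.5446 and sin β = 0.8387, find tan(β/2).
tan(β/2) = sin β / (1 + cos β) = 0.543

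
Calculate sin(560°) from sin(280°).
sin(560°) = 2 sin 280° cos 280° = -0.342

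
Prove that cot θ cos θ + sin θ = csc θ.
LHS = cos²θ/sin θ + sin θ = (cos²θ + sin²θ)/sin θ = 1/sin θ = csc θ = RHS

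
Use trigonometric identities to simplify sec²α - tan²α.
sec²α - tan²α = 1 (using Pythagorean identity)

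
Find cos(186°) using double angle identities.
cos(186°) = 1 - 2sin²93° = -0.9945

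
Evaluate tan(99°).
tan(99°) = -6.314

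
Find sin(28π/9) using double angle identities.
sin(28π/9) = 2 sin 14π/9 cos 14π/9 = -0.342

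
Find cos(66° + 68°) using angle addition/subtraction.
cos(66° + 68°) = cos 66° cos 68° - sin 66° sin 68° = -0.6947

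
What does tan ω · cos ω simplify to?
tan ω · cos ω = sin ω (using Quotient identity)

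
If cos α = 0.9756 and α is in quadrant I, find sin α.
sin α = 0.2196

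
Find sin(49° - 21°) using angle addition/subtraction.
sin(49° - 21°) = sin 49° cos 21° - cos 49° sin 21° = 0.4695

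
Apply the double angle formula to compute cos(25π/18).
cos(25π/18) = cos²25π/36 - sin²25π/36 = -0.342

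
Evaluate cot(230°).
cot(230°) = 0.8391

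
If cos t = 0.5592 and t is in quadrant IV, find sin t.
sin t = -0.829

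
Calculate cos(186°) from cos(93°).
cos(186°) = cos²93° - sin²93° = -0.9945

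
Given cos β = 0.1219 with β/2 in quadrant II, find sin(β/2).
sin(β/2) = ±√((1 - cos β)/2); positive since β/2 ∈ QII, so sin(β/2) = 0.6626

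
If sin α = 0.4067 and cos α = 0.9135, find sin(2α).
sin(2α) = 2 sin α cos α = 0.743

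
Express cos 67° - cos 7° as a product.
cos 67° - cos 7° = -2 sin(37°) sin(30°)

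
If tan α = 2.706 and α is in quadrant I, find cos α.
cos α = 0.3466 (using tan²α + 1 = sec²α)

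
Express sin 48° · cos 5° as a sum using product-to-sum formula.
sin 48° cos 5° = (1/2)[sin(48°+5°) + sin(48°-5°)]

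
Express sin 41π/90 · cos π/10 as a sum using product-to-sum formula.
sin 41π/90 cos π/10 = (1/2)[sin(41π/90+π/10) + sin(41π/90-π/10)]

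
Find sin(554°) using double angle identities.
sin(554°) = 2 sin 277° cos 277° = -0.2419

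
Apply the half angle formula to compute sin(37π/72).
sin(37π/72) = √((1 - cos 37π/36)/2) = 0.999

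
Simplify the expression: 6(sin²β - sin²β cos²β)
6(sin²β - sin²β cos²β) = 6(sin⁴β) (using Factoring)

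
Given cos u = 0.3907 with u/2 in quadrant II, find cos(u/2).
cos(u/2) = ±√((1 + cos u)/2); negative since u/2 ∈ QII, so cos(u/2) = -0.8339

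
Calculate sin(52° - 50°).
sin(52° - 50°) = sin 52° cos 50° - cos 52° sin 50° = 0.0349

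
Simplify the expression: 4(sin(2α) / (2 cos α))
4(sin(2α) / (2 cos α)) = 4(sin α) (using Double angle)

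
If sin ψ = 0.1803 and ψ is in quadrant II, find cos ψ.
cos ψ = -0.9836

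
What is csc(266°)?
csc(266°) = -1.002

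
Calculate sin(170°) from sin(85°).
sin(170°) = 2 sin 85° cos 85° = 0.1736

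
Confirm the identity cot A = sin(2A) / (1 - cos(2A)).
RHS = 2 sin A cos A / (2sin²A) = cos A/sin A = cot A = LHS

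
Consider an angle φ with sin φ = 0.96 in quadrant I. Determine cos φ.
cos φ = √(1 - sin²φ) = 0.28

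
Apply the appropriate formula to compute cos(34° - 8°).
cos(34° - 8°) = cos 34° cos 8° + sin 34° sin 8° = 0.8988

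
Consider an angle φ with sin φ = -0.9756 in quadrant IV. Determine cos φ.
cos φ = √(1 - sin²φ) = 0.2196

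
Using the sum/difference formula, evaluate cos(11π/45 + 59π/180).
cos(11π/45 + 59π/180) = cos 11π/45 cos 59π/180 - sin 11π/45 sin 59π/180 = -0.225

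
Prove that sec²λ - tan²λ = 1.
LHS = 1/cos²λ - sin²λ/cos²λ = (1 - sin²λ)/cos²λ = cos²λ/cos²λ = 1 = RHS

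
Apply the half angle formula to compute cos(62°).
cos(62°) = √((1 + cos 124°)/2) = 0.4695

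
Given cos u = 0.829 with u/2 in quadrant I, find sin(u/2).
sin(u/2) = ±√((1 - cos u)/2); positive since u/2 ∈ QI, so sin(u/2) = 0.2924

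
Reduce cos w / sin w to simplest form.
cos w / sin w = cot w (using Quotient identity)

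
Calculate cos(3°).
cos(3°) = 0.9986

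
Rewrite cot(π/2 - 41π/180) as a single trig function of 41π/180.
cot(π/2 - 41π/180) = tan(41π/180)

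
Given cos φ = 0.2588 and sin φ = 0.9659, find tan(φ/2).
tan(φ/2) = sin φ / (1 + cos φ) = 0.7673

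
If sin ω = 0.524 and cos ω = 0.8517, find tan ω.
tan ω = sin ω / cos ω = 0.6152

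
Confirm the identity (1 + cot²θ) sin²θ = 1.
LHS = csc²θ · sin²θ = (1/sin²θ) · sin²θ = 1 = RHS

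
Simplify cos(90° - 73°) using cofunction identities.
cos(90° - 73°) = sin(73°)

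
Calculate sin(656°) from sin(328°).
sin(656°) = 2 sin 328° cos 328° = -0.8988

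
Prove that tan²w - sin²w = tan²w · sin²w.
LHS = sin²w/cos²w - sin²w = sin²w(1/cos²w - 1) = sin²w · (1 - cos²w)/cos²w = sin²w · sin²w/cos²w = sin²w · tan²w = RHS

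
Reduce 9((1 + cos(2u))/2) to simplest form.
9((1 + cos(2u))/2) = 9(cos²u) (using Power reduction)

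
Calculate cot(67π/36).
cot(67π/36) = -2.145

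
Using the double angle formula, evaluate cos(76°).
cos(76°) = cos²38° - sin²38° = 0.2419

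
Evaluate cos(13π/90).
cos(13π/90) = 0.8988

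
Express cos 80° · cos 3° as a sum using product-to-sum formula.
cos 80° cos 3° = (1/2)[cos(80°-3°) + cos(80°+3°)]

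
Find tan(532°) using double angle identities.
tan(532°) = 2 tan 266° / (1 - tan²266°) = -0.1405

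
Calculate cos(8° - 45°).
cos(8° - 45°) = cos 8° cos 45° + sin 8° sin 45° = 0.7986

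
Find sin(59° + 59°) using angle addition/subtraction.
sin(59° + 59°) = sin 59° cos 59° + cos 59° sin 59° = 0.8829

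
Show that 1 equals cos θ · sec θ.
RHS = cos θ · (1/cos θ) = 1 = LHS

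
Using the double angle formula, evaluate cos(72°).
cos(72°) = cos²36° - sin²36° = 0.309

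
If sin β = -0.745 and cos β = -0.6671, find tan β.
tan β = sin β / cos β = 1.117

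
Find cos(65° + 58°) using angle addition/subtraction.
cos(65° + 58°) = cos 65° cos 58° - sin 65° sin 58° = -0.5446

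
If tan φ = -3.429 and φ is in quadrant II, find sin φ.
sin φ = 0.96 (using tan²φ + 1 = sec²φ)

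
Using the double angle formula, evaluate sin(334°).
sin(334°) = 2 sin 167° cos 167° = -0.4384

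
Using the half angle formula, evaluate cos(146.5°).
cos(146.5°) = -√((1 + cos 293°)/2) = -0.8339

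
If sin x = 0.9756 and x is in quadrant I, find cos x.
cos x = 0.2196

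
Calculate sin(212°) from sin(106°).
sin(212°) = 2 sin 106° cos 106° = -0.5299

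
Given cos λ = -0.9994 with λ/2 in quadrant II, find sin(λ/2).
sin(λ/2) = ±√((1 - cos λ)/2); positive since λ/2 ∈ QII, so sin(λ/2) = 0.9998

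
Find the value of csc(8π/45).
csc(8π/45) = 1.887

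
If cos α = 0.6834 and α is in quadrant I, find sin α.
sin α = 0.73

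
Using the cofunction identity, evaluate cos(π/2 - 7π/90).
cos(π/2 - 7π/90) = sin(7π/90) = 0.2419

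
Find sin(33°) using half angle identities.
sin(33°) = √((1 - cos 66°)/2) = 0.5446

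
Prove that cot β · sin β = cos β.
LHS = (cos β/sin β) · sin β = cos β = RHS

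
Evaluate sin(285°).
sin(285°) = -(√6+√2)/4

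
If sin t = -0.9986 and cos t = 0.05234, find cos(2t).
cos(2t) = cos²t - sin²t = -0.9945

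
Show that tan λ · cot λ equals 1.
LHS = (sin λ/cos λ) · (cos λ/sin λ) = 1 = RHS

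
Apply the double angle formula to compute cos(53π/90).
cos(53π/90) = 2cos²53π/180 - 1 = -0.2756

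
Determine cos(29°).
cos(29°) = 0.8746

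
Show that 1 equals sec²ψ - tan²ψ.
RHS = 1/cos²ψ - sin²ψ/cos²ψ = (1 - sin²ψ)/cos²ψ = cos²ψ/cos²ψ = 1 = LHS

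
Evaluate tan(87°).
tan(87°) = 19.08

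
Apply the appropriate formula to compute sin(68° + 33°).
sin(68° + 33°) = sin 68° cos 33° + cos 68° sin 33° = 0.9816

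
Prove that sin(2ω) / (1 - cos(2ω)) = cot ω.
LHS = 2 sin ω cos ω / (2sin²ω) = cos ω/sin ω = cot ω = RHS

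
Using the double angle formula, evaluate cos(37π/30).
cos(37π/30) = 1 - 2sin²37π/60 = -0.7431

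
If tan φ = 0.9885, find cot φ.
cot φ = 1/tan φ = 1.012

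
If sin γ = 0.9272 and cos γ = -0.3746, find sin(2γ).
sin(2γ) = 2 sin γ cos γ = -0.6947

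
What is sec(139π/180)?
sec(139π/180) = -1.325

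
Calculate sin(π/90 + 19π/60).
sin(π/90 + 19π/60) = sin π/90 cos 19π/60 + cos π/90 sin 19π/60 = 0.8572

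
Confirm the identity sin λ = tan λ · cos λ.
RHS = (sin λ/cos λ) · cos λ = sin λ = LHS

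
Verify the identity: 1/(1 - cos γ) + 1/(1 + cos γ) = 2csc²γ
LHS = [(1 + cos γ) + (1 - cos γ)] / [(1 - cos γ)(1 + cos γ)] = 2/(1 - cos²γ) = 2/sin²γ = 2csc²γ = RHS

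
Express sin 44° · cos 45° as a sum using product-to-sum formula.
sin 44° cos 45° = (1/2)[sin(44°+45°) + sin(44°-45°)]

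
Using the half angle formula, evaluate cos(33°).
cos(33°) = √((1 + cos 66°)/2) = 0.8387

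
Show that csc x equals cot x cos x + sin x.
RHS = cos²x/sin x + sin x = (cos²x + sin²x)/sin x = 1/sin x = csc x = LHS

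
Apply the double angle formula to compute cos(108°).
cos(108°) = 1 - 2sin²54° = -0.309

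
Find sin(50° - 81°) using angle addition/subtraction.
sin(50° - 81°) = sin 50° cos 81° - cos 50° sin 81° = -0.515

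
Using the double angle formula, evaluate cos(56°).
cos(56°) = cos²28° - sin²28° = 0.5592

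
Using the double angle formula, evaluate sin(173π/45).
sin(173π/45) = 2 sin 173π/90 cos 173π/90 = -0.4695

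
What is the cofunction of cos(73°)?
cos(73°) = sin(90° - 73°) = sin(17°)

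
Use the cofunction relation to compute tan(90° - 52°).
tan(90° - 52°) = cot(52°) = 0.7813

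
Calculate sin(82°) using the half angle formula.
sin(82°) = √((1 - cos 164°)/2) = 0.9903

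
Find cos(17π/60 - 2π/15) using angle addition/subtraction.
cos(17π/60 - 2π/15) = cos 17π/60 cos 2π/15 + sin 17π/60 sin 2π/15 = 0.891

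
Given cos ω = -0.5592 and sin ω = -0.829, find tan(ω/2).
tan(ω/2) = sin ω / (1 + cos ω) = -1.881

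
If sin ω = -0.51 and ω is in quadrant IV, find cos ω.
cos ω = 0.8602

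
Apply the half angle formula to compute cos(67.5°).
cos(67.5°) = √((1 + cos 135°)/2) = √(2-√2)/2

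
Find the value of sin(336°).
sin(336°) = -0.4067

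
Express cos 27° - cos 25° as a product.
cos 27° - cos 25° = -2 sin(26°) sin(1°)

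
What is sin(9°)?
sin(9°) = 0.1564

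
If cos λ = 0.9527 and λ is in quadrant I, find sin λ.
sin λ = 0.3039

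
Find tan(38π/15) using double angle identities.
tan(38π/15) = 2 tan 19π/15 / (1 - tan²19π/15) = -9.514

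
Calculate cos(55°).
cos(55°) = 0.5736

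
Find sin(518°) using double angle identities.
sin(518°) = 2 sin 259° cos 259° = 0.3746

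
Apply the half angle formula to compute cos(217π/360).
cos(217π/360) = -√((1 + cos 217π/180)/2) = -0.3173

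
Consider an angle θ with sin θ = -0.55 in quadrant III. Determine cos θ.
cos θ = ±√(1 - sin²θ) = -0.8352 (negative in QIII)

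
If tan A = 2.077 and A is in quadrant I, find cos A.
cos A = 0.4338 (using tan²A + 1 = sec²A)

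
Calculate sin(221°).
sin(221°) = -0.6561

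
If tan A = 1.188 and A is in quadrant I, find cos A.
cos A = 0.644 (using tan²A + 1 = sec²A)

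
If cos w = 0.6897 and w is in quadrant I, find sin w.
sin w = 0.7241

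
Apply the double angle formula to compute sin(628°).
sin(628°) = 2 sin 314° cos 314° = -0.9994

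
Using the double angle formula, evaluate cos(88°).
cos(88°) = cos²44° - sin²44° = 0.0349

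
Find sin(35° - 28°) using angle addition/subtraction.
sin(35° - 28°) = sin 35° cos 28° - cos 35° sin 28° = 0.1219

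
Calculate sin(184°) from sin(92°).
sin(184°) = 2 sin 92° cos 92° = -0.06976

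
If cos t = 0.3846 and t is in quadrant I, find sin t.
sin t = 0.9231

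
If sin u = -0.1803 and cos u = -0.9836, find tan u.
tan u = sin u / cos u = 0.1833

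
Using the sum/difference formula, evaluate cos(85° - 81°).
cos(85° - 81°) = cos 85° cos 81° + sin 85° sin 81° = 0.9976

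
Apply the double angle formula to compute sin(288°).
sin(288°) = 2 sin 144° cos 144° = -0.9511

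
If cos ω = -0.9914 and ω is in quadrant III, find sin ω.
sin ω = -0.1309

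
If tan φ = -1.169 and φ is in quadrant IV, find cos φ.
cos φ = 0.65 (using tan²φ + 1 = sec²φ)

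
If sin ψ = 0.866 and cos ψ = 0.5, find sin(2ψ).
sin(2ψ) = 2 sin ψ cos ψ = 0.866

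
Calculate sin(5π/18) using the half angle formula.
sin(5π/18) = √((1 - cos 5π/9)/2) = 0.766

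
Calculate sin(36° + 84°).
sin(36° + 84°) = sin 36° cos 84° + cos 36° sin 84° = √3/2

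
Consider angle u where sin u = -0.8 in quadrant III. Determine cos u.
cos u = ±√(1 - sin²u) = -0.6 (negative in QIII)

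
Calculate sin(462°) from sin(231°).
sin(462°) = 2 sin 231° cos 231° = 0.9781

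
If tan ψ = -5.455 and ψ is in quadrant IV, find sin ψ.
sin ψ = -0.9836 (using tan²ψ + 1 = sec²ψ)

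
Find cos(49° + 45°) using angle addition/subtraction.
cos(49° + 45°) = cos 49° cos 45° - sin 49° sin 45° = -0.06976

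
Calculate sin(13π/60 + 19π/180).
sin(13π/60 + 19π/180) = sin 13π/60 cos 19π/180 + cos 13π/60 sin 19π/180 = 0.848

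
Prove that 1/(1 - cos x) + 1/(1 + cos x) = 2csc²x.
LHS = [(1 + cos x) + (1 - cos x)] / [(1 - cos x)(1 + cos x)] = 2/(1 - cos²x) = 2/sin²x = 2csc²x = RHS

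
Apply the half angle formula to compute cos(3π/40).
cos(3π/40) = √((1 + cos 3π/20)/2) = 0.9724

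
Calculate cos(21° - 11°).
cos(21° - 11°) = cos 21° cos 11° + sin 21° sin 11° = 0.9848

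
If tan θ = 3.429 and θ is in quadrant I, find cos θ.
cos θ = 0.28 (using tan²θ + 1 = sec²θ)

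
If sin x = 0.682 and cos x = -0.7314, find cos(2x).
cos(2x) = cos²x - sin²x = 0.06982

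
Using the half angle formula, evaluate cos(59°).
cos(59°) = √((1 + cos 118°)/2) = 0.515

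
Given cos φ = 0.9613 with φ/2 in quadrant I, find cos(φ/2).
cos(φ/2) = ±√((1 + cos φ)/2); positive since φ/2 ∈ QI, so cos(φ/2) = 0.9903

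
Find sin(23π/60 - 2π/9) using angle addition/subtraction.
sin(23π/60 - 2π/9) = sin 23π/60 cos 2π/9 - cos 23π/60 sin 2π/9 = 0.4848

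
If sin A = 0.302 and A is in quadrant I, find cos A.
cos A = 0.9533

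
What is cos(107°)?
cos(107°) = -0.2924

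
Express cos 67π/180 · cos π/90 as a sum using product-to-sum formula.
cos 67π/180 cos π/90 = (1/2)[cos(67π/180-π/90) + cos(67π/180+π/90)]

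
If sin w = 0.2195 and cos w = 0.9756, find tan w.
tan w = sin w / cos w = 0.225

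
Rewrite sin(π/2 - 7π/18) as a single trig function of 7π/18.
sin(π/2 - 7π/18) = cos(7π/18)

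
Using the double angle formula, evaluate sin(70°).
sin(70°) = 2 sin 35° cos 35° = 0.9397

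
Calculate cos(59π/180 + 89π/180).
cos(59π/180 + 89π/180) = cos 59π/180 cos 89π/180 - sin 59π/180 sin 89π/180 = -0.848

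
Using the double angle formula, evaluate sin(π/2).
sin(π/2) = 2 sin π/4 cos π/4 = 1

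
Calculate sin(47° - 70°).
sin(47° - 70°) = sin 47° cos 70° - cos 47° sin 70° = -0.3907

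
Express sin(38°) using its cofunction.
sin(38°) = cos(90° - 38°) = cos(52°)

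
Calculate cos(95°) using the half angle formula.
cos(95°) = -√((1 + cos 190°)/2) = -0.08716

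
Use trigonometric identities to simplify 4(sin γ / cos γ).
4(sin γ / cos γ) = 4(tan γ) (using Quotient identity)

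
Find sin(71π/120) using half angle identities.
sin(71π/120) = √((1 - cos 71π/60)/2) = 0.9588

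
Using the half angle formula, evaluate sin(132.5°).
sin(132.5°) = √((1 - cos 265°)/2) = 0.7373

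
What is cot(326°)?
cot(326°) = -1.483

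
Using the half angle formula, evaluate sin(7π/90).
sin(7π/90) = √((1 - cos 7π/45)/2) = 0.2419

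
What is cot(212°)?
cot(212°) = 1.6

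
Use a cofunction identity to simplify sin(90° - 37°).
sin(90° - 37°) = cos(37°)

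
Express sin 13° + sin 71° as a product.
sin 13° + sin 71° = 2 sin(42°) cos(-29°)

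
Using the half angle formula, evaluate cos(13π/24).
cos(13π/24) = -√((1 + cos 13π/12)/2) = -0.1305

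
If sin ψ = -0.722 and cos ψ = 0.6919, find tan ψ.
tan ψ = sin ψ / cos ψ = -1.044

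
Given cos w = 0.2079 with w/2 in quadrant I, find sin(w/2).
sin(w/2) = ±√((1 - cos w)/2); positive since w/2 ∈ QI, so sin(w/2) = 0.6293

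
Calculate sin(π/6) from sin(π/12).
sin(π/6) = 2 sin π/12 cos π/12 = 1/2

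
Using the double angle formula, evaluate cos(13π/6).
cos(13π/6) = cos²13π/12 - sin²13π/12 = √3/2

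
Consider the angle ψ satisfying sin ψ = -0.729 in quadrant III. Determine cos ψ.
cos ψ = ±√(1 - sin²ψ) = -0.6845 (negative in QIII)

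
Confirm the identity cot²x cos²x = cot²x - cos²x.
RHS = cos²x/sin²x - cos²x = cos²x(1/sin²x - 1) = cos²x · (1 - sin²x)/sin²x = cos²x · cos²x/sin²x = cos²x · cot²x = LHS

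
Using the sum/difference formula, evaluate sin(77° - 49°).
sin(77° - 49°) = sin 77° cos 49° - cos 77° sin 49° = 0.4695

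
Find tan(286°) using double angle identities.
tan(286°) = 2 tan 143° / (1 - tan²143°) = -3.487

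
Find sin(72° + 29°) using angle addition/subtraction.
sin(72° + 29°) = sin 72° cos 29° + cos 72° sin 29° = 0.9816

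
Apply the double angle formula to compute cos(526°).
cos(526°) = cos²263° - sin²263° = -0.9703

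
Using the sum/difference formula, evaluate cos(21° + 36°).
cos(21° + 36°) = cos 21° cos 36° - sin 21° sin 36° = 0.5446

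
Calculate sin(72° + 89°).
sin(72° + 89°) = sin 72° cos 89° + cos 72° sin 89° = 0.3256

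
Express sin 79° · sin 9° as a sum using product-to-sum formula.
sin 79° sin 9° = (1/2)[cos(79°-9°) - cos(79°+9°)]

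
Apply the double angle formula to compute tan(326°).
tan(326°) = 2 tan 163° / (1 - tan²163°) = -0.6745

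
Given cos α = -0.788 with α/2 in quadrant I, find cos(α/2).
cos(α/2) = ±√((1 + cos α)/2); positive since α/2 ∈ QI, so cos(α/2) = 0.3256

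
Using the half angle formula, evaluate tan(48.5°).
tan(48.5°) = sin 97° / (1 + cos 97°) = 1.13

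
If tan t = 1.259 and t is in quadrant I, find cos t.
cos t = 0.622 (using tan²t + 1 = sec²t)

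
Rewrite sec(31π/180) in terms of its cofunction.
sec(31π/180) = csc(π/2 - 31π/180) = csc(59π/180)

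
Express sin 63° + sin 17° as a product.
sin 63° + sin 17° = 2 sin(40°) cos(23°)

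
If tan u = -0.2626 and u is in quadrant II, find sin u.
sin u = 0.254 (using tan²u + 1 = sec²u)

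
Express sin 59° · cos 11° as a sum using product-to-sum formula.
sin 59° cos 11° = (1/2)[sin(59°+11°) + sin(59°-11°)]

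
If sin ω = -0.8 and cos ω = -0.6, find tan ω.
tan ω = sin ω / cos ω = 1.333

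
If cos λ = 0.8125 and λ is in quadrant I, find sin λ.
sin λ = 0.583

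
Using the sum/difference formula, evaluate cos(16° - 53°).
cos(16° - 53°) = cos 16° cos 53° + sin 16° sin 53° = 0.7986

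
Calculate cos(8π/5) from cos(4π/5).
cos(8π/5) = cos²4π/5 - sin²4π/5 = 0.309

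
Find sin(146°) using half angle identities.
sin(146°) = √((1 - cos 292°)/2) = 0.5592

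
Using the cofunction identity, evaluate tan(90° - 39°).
tan(90° - 39°) = cot(39°) = 1.235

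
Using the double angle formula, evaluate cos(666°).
cos(666°) = 1 - 2sin²333° = 0.5878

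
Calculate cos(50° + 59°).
cos(50° + 59°) = cos 50° cos 59° - sin 50° sin 59° = -0.3256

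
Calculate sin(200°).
sin(200°) = -0.342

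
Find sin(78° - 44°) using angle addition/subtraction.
sin(78° - 44°) = sin 78° cos 44° - cos 78° sin 44° = 0.5592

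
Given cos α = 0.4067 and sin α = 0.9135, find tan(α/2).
tan(α/2) = sin α / (1 + cos α) = 0.6494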